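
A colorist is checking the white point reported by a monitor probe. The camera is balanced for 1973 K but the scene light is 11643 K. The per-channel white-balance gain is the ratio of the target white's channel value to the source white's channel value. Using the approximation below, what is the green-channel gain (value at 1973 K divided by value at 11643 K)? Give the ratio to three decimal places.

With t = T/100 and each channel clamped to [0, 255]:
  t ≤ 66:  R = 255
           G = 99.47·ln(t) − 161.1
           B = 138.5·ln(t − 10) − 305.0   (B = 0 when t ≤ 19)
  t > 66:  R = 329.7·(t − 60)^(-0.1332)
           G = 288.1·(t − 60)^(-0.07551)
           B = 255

0.638

At 11643 K (t = 116.43):
  G = 288.1·(116.43 − 60)^(-0.07551) = 288.1·56.43^(-0.07551) = 288.1·0.73747 = 212.465.
At 1973 K (t = 19.73):
  G = 99.47·ln 19.73 − 161.1 = 99.47·2.9821 − 161.1 = 135.533.
Gain = 135.533 / 212.465 = 0.6379 → 0.638.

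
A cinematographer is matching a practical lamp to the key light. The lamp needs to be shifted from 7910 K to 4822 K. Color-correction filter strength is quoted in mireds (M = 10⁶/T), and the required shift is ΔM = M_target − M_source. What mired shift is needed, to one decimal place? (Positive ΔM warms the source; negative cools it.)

M_source = 10⁶/7910 = 126.422; M_target = 10⁶/4822 = 207.383.
ΔM = 207.383 − 126.422 = 80.961 → +81.0 mireds, a warming shift.

+81.0 mireds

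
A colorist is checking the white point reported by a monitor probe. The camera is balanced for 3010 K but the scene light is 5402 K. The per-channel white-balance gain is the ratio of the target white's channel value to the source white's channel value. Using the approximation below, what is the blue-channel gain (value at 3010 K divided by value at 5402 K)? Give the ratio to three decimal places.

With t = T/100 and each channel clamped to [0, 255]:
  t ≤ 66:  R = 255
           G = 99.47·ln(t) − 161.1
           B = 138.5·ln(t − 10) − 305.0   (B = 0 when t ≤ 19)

At 5402 K (t = 54.02):
  B = 138.5·ln(54.02 − 10) − 305.0 = 138.5·ln 44.02 − 305.0 = 138.5·3.7846 − 305.0 = 219.173.
At 3010 K (t = 30.1):
  B = 138.5·ln(30.1 − 10) − 305.0 = 138.5·ln 20.1 − 305.0 = 138.5·3.0007 − 305.0 = 110.600.
Gain = 110.600 / 219.173 = 0.5046 → 0.505.

0.505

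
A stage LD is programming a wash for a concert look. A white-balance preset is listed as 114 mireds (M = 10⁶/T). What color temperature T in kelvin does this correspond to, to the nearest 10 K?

T = 10⁶ / 114 = 8771.93 K → 8770 K.

8770 K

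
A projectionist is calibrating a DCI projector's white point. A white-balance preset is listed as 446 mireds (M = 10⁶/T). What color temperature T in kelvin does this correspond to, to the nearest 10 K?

2240 K

T = 10⁶ / 446 = 2242.15 K → 2240 K.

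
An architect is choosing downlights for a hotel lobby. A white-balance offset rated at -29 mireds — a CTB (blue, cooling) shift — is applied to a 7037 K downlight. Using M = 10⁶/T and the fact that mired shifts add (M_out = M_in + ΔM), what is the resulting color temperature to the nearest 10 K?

8840 K

M_in = 10⁶/7037 = 142.11 mireds.
M_out = 142.11 + (-29) = 113.11 mireds.
T_out = 10⁶/113.11 = 8841.3 K → 8840 K.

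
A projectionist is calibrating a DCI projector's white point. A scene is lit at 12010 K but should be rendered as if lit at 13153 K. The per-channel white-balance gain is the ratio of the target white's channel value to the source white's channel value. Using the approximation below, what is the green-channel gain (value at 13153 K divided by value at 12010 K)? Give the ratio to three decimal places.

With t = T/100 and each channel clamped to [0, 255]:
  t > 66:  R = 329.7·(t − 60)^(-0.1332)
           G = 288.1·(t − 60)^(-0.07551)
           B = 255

0.987

At 12010 K (t = 120.1):
  G = 288.1·(120.1 − 60)^(-0.07551) = 288.1·60.1^(-0.07551) = 288.1·0.73397 = 211.456.
At 13153 K (t = 131.53):
  G = 288.1·(131.53 − 60)^(-0.07551) = 288.1·71.53^(-0.07551) = 288.1·0.72438 = 208.694.
Gain = 208.694 / 211.456 = 0.9869 → 0.987.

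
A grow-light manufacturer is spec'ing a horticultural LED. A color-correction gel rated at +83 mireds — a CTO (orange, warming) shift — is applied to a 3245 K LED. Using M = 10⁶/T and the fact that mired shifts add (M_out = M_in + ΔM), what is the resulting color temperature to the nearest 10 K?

2560 K

M_in = 10⁶/3245 = 308.17 mireds.
M_out = 308.17 + (+83) = 391.17 mireds.
T_out = 10⁶/391.17 = 2556.5 K → 2560 K.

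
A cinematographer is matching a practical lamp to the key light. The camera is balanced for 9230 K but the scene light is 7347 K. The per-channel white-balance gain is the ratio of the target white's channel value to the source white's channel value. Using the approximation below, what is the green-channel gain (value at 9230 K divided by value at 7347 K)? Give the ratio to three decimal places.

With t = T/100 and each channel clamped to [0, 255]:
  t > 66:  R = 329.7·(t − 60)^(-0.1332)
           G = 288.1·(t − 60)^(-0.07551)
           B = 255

0.936

At 7347 K (t = 73.47):
  G = 288.1·(73.47 − 60)^(-0.07551) = 288.1·13.47^(-0.07551) = 288.1·0.82172 = 236.736.
At 9230 K (t = 92.3):
  G = 288.1·(92.3 − 60)^(-0.07551) = 288.1·32.3^(-0.07551) = 288.1·0.76920 = 221.607.
Gain = 221.607 / 236.736 = 0.9361 → 0.936.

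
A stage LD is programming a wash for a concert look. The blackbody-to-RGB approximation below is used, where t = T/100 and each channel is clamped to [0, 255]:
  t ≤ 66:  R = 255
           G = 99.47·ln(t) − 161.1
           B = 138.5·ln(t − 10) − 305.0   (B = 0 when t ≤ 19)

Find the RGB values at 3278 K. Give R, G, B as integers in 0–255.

t = 3278/100 = 32.78; the t ≤ 66 branch applies.
R = 255 by definition for t ≤ 66.
G = 99.47·ln 32.78 − 161.1 = 99.47·3.4898 − 161.1 = 186.032.
B = 138.5·ln(32.78 − 10) − 305.0 = 138.5·ln 22.78 − 305.0 = 138.5·3.1259 − 305.0 = 127.935.
Rounded: (255, 186, 128).

R=255, G=186, B=128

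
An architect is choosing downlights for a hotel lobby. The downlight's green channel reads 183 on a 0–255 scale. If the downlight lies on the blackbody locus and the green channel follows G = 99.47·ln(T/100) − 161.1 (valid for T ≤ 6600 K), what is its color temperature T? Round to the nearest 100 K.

3200 K

ln t = (183 + 161.1) / 99.47 = 3.4593.
t = e^3.4593 = 31.796.
T = 100·t = 3180 K → 3200 K to the nearest 100 K.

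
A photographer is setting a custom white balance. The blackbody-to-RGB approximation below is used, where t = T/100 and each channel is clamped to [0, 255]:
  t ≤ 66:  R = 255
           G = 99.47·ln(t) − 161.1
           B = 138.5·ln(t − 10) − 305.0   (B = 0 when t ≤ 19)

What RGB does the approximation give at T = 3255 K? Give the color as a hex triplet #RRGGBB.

t = 3255/100 = 32.55; the t ≤ 66 branch applies.
R = 255 by definition for t ≤ 66.
G = 99.47·ln 32.55 − 161.1 = 99.47·3.4828 − 161.1 = 185.332.
B = 138.5·ln(32.55 − 10) − 305.0 = 138.5·ln 22.55 − 305.0 = 138.5·3.1157 − 305.0 = 126.529.
Rounded: (255, 185, 127).
In hex: #FFB97F.

#FFB97F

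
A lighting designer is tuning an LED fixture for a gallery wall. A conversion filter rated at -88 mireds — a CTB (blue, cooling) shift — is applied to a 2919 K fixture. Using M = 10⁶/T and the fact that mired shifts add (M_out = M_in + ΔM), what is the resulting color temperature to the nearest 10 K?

3930 K

M_in = 10⁶/2919 = 342.58 mireds.
M_out = 342.58 + (-88) = 254.58 mireds.
T_out = 10⁶/254.58 = 3928.0 K → 3930 K.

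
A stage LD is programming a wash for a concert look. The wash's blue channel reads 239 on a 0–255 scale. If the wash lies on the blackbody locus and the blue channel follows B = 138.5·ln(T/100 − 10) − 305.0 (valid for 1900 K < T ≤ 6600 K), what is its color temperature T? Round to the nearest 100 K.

6100 K

ln(t − 10) = (239 + 305.0) / 138.5 = 3.9278.
t − 10 = e^3.9278 = 50.795, so t = 60.795.
T = 100·t = 6079 K → 6100 K to the nearest 100 K.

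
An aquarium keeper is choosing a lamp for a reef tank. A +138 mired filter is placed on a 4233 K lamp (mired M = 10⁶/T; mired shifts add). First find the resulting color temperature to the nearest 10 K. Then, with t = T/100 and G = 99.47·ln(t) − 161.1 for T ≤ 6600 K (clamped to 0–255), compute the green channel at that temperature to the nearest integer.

M_in = 10⁶/4233 = 236.24; M_out = 236.24 + (+138) = 374.24.
T_out = 10⁶/374.24 = 2672.1 K → 2670 K; t = 26.7.
G = 99.47·ln 26.7 − 161.1 = 99.47·3.2847 − 161.1 = 165.625.
Rounded: 166.

166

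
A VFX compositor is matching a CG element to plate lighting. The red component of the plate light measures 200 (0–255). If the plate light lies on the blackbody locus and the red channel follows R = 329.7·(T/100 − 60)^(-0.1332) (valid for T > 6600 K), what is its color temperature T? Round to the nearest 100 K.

(t − 60)^(-0.1332) = 200/329.7 = 0.60661.
t − 60 = 0.60661^(1/-0.1332) = 0.60661^(-7.508) = 42.638, so t = 102.638.
T = 100·t = 10264 K → 10300 K to the nearest 100 K.

10300 K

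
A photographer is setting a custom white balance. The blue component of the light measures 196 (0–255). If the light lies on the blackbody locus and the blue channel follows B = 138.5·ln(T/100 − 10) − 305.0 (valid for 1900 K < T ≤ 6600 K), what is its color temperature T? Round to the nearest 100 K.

4700 K

ln(t − 10) = (196 + 305.0) / 138.5 = 3.6173.
t − 10 = e^3.6173 = 37.238, so t = 47.238.
T = 100·t = 4724 K → 4700 K to the nearest 100 K.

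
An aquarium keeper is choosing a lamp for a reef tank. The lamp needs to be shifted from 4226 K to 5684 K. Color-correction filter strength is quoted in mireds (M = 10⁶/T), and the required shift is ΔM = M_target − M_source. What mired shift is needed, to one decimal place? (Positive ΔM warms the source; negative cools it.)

-60.7 mireds

M_source = 10⁶/4226 = 236.630; M_target = 10⁶/5684 = 175.932.
ΔM = 175.932 − 236.630 = -60.698 → -60.7 mireds, a cooling shift.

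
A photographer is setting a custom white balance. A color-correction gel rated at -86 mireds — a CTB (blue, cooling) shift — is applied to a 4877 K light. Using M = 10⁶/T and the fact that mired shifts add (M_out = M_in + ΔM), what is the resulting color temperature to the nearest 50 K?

M_in = 10⁶/4877 = 205.04 mireds.
M_out = 205.04 + (-86) = 119.04 mireds.
T_out = 10⁶/119.04 = 8400.2 K → 8400 K.

8400 K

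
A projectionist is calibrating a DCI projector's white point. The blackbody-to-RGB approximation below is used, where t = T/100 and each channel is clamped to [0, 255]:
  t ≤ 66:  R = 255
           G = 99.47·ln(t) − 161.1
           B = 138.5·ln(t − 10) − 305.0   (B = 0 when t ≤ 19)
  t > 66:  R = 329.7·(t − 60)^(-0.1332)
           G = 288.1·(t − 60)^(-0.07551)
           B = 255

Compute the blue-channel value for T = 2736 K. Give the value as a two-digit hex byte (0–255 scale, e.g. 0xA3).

0x5A

t = 2736/100 = 27.36; the t ≤ 66 branch applies.
B = 138.5·ln(27.36 − 10) − 305.0 = 138.5·ln 17.36 − 305.0 = 138.5·2.8542 − 305.0 = 90.302.
Rounded: 90; in hex, 0x5A.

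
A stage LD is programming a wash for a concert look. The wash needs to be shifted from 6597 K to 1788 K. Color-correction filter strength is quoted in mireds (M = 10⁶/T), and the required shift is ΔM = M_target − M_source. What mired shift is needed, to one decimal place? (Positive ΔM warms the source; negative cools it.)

M_source = 10⁶/6597 = 151.584; M_target = 10⁶/1788 = 559.284.
ΔM = 559.284 − 151.584 = 407.700 → +407.7 mireds, a warming shift.

+407.7 mireds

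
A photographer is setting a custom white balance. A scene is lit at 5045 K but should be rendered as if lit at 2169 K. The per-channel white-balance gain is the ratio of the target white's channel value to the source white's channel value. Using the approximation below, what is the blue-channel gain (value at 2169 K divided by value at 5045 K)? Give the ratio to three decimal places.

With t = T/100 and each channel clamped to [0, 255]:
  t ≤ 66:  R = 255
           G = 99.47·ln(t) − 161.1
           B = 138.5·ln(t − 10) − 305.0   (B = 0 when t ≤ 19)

0.171

At 5045 K (t = 50.45):
  B = 138.5·ln(50.45 − 10) − 305.0 = 138.5·ln 40.45 − 305.0 = 138.5·3.7001 − 305.0 = 207.459.
At 2169 K (t = 21.69):
  B = 138.5·ln(21.69 − 10) − 305.0 = 138.5·ln 11.69 − 305.0 = 138.5·2.4587 − 305.0 = 35.535.
Gain = 35.535 / 207.459 = 0.1713 → 0.171.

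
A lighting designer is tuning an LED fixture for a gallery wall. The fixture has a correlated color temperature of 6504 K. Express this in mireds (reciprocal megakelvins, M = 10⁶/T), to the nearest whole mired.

154 mireds

M = 10⁶ / 6504 = 153.752 → 154 mireds.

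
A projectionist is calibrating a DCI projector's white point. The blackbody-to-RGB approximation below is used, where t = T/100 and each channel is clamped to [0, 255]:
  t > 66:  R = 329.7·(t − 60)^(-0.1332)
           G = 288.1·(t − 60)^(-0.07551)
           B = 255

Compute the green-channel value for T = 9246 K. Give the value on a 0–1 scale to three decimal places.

t = 9246/100 = 92.46; the t > 66 branch applies.
G = 288.1·(92.46 − 60)^(-0.07551) = 288.1·32.46^(-0.07551) = 288.1·0.76891 = 221.524.
On a 0–1 scale: 221.524/255 = 0.8687 → 0.869.

0.869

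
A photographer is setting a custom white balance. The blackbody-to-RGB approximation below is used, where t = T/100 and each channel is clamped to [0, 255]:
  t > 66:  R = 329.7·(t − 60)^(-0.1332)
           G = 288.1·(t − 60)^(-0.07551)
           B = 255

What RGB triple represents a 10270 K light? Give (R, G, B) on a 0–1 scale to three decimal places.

(0.784, 0.851, 1.000)

t = 10270/100 = 102.7; the t > 66 branch applies.
R = 329.7·(102.7 − 60)^(-0.1332) = 329.7·42.7^(-0.1332) = 329.7·0.60649 = 199.961.
G = 288.1·(102.7 − 60)^(-0.07551) = 288.1·42.7^(-0.07551) = 288.1·0.75316 = 216.985.
B = 255 by definition for t > 66.
Dividing each by 255: (0.7842, 0.8509, 1.0000) → (0.784, 0.851, 1.000).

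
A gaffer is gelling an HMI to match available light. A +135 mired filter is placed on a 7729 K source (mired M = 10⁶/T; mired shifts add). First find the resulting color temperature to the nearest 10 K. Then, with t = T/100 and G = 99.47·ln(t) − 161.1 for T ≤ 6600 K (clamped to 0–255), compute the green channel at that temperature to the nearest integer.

200

M_in = 10⁶/7729 = 129.38; M_out = 129.38 + (+135) = 264.38.
T_out = 10⁶/264.38 = 3782.4 K → 3780 K; t = 37.8.
G = 99.47·ln 37.8 − 161.1 = 99.47·3.6323 − 161.1 = 200.206.
Rounded: 200.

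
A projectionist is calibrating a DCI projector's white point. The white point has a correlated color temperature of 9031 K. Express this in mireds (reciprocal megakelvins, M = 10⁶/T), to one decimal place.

110.7 mireds

M = 10⁶ / 9031 = 110.730 → 110.7 mireds.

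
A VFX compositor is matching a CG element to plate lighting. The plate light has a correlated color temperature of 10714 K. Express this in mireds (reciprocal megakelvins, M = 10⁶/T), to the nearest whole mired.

M = 10⁶ / 10714 = 93.336 → 93 mireds.

93 mireds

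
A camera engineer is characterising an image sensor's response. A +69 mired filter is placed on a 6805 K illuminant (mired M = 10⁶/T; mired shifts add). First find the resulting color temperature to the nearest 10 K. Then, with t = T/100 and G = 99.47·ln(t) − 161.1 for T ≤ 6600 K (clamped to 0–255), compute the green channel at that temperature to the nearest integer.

M_in = 10⁶/6805 = 146.95; M_out = 146.95 + (+69) = 215.95.
T_out = 10⁶/215.95 = 4630.7 K → 4630 K; t = 46.3.
G = 99.47·ln 46.3 − 161.1 = 99.47·3.8351 − 161.1 = 220.382.
Rounded: 220.

220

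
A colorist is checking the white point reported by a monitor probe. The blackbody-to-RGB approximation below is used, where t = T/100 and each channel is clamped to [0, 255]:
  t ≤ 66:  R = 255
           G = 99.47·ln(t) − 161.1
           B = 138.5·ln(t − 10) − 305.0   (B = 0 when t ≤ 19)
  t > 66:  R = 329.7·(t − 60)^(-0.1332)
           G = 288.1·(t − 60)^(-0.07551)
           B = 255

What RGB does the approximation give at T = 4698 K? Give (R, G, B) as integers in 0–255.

t = 4698/100 = 46.98; the t ≤ 66 branch applies.
R = 255 by definition for t ≤ 66.
G = 99.47·ln 46.98 − 161.1 = 99.47·3.8497 − 161.1 = 221.832.
B = 138.5·ln(46.98 − 10) − 305.0 = 138.5·ln 36.98 − 305.0 = 138.5·3.6104 − 305.0 = 195.037.
Rounded: (255, 222, 195).

(255, 222, 195)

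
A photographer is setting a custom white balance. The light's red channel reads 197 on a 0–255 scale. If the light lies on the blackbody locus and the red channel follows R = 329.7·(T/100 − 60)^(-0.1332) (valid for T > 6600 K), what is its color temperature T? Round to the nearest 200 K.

10800 K

(t − 60)^(-0.1332) = 197/329.7 = 0.59751.
t − 60 = 0.59751^(1/-0.1332) = 0.59751^(-7.508) = 47.761, so t = 107.761.
T = 100·t = 10776 K → 10800 K to the nearest 200 K.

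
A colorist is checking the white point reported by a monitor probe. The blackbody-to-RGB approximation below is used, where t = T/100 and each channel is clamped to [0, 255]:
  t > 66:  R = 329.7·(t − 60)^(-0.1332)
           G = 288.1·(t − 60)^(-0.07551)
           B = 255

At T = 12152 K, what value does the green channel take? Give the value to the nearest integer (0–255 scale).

t = 12152/100 = 121.52; the t > 66 branch applies.
G = 288.1·(121.52 − 60)^(-0.07551) = 288.1·61.52^(-0.07551) = 288.1·0.73268 = 211.084.
Rounded: 211.

211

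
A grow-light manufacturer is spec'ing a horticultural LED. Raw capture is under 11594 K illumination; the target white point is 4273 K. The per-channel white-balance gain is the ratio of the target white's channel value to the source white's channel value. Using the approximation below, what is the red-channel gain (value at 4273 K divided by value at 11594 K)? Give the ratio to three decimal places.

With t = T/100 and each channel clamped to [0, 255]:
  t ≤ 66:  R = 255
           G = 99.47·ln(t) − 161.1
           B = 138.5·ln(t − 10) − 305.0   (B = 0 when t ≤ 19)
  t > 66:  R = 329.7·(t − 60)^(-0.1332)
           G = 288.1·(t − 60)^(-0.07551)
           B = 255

At 11594 K (t = 115.94):
  R = 329.7·(115.94 − 60)^(-0.1332) = 329.7·55.94^(-0.1332) = 329.7·0.58506 = 192.896.
At 4273 K (t = 42.73):
  R = 255 by definition for t ≤ 66.
Gain = 255.000 / 192.896 = 1.3220 → 1.322.

1.322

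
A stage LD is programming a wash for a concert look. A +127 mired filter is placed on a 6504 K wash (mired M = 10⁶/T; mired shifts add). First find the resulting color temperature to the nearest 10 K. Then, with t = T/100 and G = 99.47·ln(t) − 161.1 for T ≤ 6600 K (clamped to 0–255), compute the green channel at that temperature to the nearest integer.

194

M_in = 10⁶/6504 = 153.75; M_out = 153.75 + (+127) = 280.75.
T_out = 10⁶/280.75 = 3561.9 K → 3560 K; t = 35.6.
G = 99.47·ln 35.6 − 161.1 = 99.47·3.5723 − 161.1 = 194.241.
Rounded: 194.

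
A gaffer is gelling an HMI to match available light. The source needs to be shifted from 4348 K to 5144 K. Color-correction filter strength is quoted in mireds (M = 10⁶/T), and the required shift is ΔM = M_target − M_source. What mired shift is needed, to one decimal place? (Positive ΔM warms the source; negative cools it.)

M_source = 10⁶/4348 = 229.991; M_target = 10⁶/5144 = 194.401.
ΔM = 194.401 − 229.991 = -35.590 → -35.6 mireds, a cooling shift.

-35.6 mireds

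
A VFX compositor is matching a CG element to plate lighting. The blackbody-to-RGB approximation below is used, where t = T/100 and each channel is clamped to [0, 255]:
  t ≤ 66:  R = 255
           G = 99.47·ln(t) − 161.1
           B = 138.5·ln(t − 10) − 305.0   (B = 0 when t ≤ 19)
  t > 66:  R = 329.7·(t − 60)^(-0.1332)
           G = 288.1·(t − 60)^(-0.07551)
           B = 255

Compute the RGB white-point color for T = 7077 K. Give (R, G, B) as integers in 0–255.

(240, 241, 255)

t = 7077/100 = 70.77; the t > 66 branch applies.
R = 329.7·(70.77 − 60)^(-0.1332) = 329.7·10.77^(-0.1332) = 329.7·0.72863 = 240.230.
G = 288.1·(70.77 − 60)^(-0.07551) = 288.1·10.77^(-0.07551) = 288.1·0.83571 = 240.769.
B = 255 by definition for t > 66.
Rounded: (240, 241, 255).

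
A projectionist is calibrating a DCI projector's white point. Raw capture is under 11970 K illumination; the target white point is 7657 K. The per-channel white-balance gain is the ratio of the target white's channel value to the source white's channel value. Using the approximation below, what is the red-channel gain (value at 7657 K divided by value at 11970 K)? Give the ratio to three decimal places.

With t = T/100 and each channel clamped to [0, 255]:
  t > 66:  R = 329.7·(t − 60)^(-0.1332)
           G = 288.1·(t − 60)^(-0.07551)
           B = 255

At 11970 K (t = 119.7):
  R = 329.7·(119.7 − 60)^(-0.1332) = 329.7·59.7^(-0.1332) = 329.7·0.58002 = 191.231.
At 7657 K (t = 76.57):
  R = 329.7·(76.57 − 60)^(-0.1332) = 329.7·16.57^(-0.1332) = 329.7·0.68800 = 226.832.
Gain = 226.832 / 191.231 = 1.1862 → 1.186.

1.186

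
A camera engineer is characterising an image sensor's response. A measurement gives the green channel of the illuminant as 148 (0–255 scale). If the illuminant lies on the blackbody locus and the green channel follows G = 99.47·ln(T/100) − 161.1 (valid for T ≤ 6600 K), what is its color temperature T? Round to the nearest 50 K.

2250 K

ln t = (148 + 161.1) / 99.47 = 3.1075.
t = e^3.1075 = 22.364.
T = 100·t = 2236 K → 2250 K to the nearest 50 K.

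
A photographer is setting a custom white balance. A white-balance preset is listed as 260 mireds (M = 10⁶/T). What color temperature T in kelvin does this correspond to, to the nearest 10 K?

T = 10⁶ / 260 = 3846.15 K → 3850 K.

3850 K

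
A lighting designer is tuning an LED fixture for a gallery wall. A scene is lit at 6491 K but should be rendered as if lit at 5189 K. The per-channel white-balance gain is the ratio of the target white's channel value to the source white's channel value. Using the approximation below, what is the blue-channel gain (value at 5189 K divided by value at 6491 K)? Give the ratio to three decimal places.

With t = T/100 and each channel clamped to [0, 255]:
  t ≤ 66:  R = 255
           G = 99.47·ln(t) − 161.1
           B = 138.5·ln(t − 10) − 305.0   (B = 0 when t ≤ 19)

At 6491 K (t = 64.91):
  B = 138.5·ln(64.91 − 10) − 305.0 = 138.5·ln 54.91 − 305.0 = 138.5·4.0057 − 305.0 = 249.789.
At 5189 K (t = 51.89):
  B = 138.5·ln(51.89 − 10) − 305.0 = 138.5·ln 41.89 − 305.0 = 138.5·3.7350 − 305.0 = 212.304.
Gain = 212.304 / 249.789 = 0.8499 → 0.850.

0.850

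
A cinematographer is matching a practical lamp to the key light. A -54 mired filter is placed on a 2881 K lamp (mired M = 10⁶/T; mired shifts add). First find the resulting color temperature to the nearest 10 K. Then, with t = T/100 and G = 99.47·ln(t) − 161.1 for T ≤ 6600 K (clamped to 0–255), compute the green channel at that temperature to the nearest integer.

M_in = 10⁶/2881 = 347.10; M_out = 347.10 + (-54) = 293.10.
T_out = 10⁶/293.10 = 3411.8 K → 3410 K; t = 34.1.
G = 99.47·ln 34.1 − 161.1 = 99.47·3.5293 − 161.1 = 189.959.
Rounded: 190.

190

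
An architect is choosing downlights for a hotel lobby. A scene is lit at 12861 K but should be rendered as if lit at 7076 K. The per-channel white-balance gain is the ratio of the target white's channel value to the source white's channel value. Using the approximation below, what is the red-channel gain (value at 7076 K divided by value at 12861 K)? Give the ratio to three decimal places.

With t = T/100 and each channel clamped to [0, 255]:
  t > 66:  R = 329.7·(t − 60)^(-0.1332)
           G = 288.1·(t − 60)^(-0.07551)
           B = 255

1.280

At 12861 K (t = 128.61):
  R = 329.7·(128.61 − 60)^(-0.1332) = 329.7·68.61^(-0.1332) = 329.7·0.56937 = 187.721.
At 7076 K (t = 70.76):
  R = 329.7·(70.76 − 60)^(-0.1332) = 329.7·10.76^(-0.1332) = 329.7·0.72872 = 240.260.
Gain = 240.260 / 187.721 = 1.2799 → 1.280.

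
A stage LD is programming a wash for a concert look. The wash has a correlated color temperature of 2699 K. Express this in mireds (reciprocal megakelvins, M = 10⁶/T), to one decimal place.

370.5 mireds

M = 10⁶ / 2699 = 370.508 → 370.5 mireds.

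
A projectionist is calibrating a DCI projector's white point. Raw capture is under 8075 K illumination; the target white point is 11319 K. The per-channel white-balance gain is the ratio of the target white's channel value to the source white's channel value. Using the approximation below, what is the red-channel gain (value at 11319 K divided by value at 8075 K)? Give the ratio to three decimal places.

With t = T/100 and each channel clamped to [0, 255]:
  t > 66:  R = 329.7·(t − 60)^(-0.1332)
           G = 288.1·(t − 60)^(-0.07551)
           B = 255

0.882

At 8075 K (t = 80.75):
  R = 329.7·(80.75 − 60)^(-0.1332) = 329.7·20.75^(-0.1332) = 329.7·0.66769 = 220.137.
At 11319 K (t = 113.19):
  R = 329.7·(113.19 − 60)^(-0.1332) = 329.7·53.19^(-0.1332) = 329.7·0.58901 = 194.195.
Gain = 194.195 / 220.137 = 0.8822 → 0.882.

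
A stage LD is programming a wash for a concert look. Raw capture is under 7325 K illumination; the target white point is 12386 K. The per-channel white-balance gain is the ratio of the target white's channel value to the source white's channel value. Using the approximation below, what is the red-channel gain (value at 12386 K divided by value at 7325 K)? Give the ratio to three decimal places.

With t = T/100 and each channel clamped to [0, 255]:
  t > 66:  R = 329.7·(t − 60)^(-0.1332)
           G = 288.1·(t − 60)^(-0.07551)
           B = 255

At 7325 K (t = 73.25):
  R = 329.7·(73.25 − 60)^(-0.1332) = 329.7·13.25^(-0.1332) = 329.7·0.70880 = 233.690.
At 12386 K (t = 123.86):
  R = 329.7·(123.86 − 60)^(-0.1332) = 329.7·63.86^(-0.1332) = 329.7·0.57484 = 189.523.
Gain = 189.523 / 233.690 = 0.8110 → 0.811.

0.811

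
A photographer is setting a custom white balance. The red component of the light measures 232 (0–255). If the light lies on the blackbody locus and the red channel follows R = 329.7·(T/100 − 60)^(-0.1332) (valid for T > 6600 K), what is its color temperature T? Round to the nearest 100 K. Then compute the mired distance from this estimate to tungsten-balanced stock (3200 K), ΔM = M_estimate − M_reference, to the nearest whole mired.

(t − 60)^(-0.1332) = 232/329.7 = 0.70367.
t − 60 = 0.70367^(1/-0.1332) = 0.70367^(-7.508) = 13.992, so t = 73.992.
T = 100·t = 7399 K → 7400 K to the nearest 100 K.
M_estimate = 10⁶/7400 = 135.14; M_reference = 10⁶/3200 = 312.50.
ΔM = 135.14 − 312.50 = -177.36 → -177 mireds.

-177 mireds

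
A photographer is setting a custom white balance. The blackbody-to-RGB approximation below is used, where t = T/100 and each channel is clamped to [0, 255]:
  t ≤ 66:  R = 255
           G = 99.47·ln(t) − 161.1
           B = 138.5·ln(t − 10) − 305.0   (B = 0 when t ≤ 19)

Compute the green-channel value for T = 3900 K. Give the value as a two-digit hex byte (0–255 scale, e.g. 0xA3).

0xCB

t = 3900/100 = 39; the t ≤ 66 branch applies.
G = 99.47·ln 39 − 161.1 = 99.47·3.6636 − 161.1 = 203.314.
Rounded: 203; in hex, 0xCB.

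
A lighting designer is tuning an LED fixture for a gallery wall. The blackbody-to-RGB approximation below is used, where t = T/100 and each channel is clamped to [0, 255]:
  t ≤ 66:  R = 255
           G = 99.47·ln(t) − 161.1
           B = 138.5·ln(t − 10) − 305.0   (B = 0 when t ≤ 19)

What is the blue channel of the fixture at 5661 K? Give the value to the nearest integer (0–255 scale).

227

t = 5661/100 = 56.61; the t ≤ 66 branch applies.
B = 138.5·ln(56.61 − 10) − 305.0 = 138.5·ln 46.61 − 305.0 = 138.5·3.8418 − 305.0 = 227.091.
Rounded: 227.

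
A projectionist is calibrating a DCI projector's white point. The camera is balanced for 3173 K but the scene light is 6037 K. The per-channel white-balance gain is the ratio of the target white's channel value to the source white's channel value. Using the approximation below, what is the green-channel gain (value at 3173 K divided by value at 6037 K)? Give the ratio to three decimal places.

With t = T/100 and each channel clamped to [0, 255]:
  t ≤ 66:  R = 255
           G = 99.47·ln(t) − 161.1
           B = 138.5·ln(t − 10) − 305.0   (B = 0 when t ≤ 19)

At 6037 K (t = 60.37):
  G = 99.47·ln 60.37 − 161.1 = 99.47·4.1005 − 161.1 = 246.776.
At 3173 K (t = 31.73):
  G = 99.47·ln 31.73 − 161.1 = 99.47·3.4573 − 161.1 = 182.794.
Gain = 182.794 / 246.776 = 0.7407 → 0.741.

0.741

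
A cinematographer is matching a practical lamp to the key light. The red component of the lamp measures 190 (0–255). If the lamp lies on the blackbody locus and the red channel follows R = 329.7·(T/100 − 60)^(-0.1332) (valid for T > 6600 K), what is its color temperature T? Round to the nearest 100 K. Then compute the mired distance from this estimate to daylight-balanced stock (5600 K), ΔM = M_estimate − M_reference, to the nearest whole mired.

(t − 60)^(-0.1332) = 190/329.7 = 0.57628.
t − 60 = 0.57628^(1/-0.1332) = 0.57628^(-7.508) = 62.667, so t = 122.667.
T = 100·t = 12267 K → 12300 K to the nearest 100 K.
M_estimate = 10⁶/12300 = 81.30; M_reference = 10⁶/5600 = 178.57.
ΔM = 81.30 − 178.57 = -97.27 → -97 mireds.

-97 mireds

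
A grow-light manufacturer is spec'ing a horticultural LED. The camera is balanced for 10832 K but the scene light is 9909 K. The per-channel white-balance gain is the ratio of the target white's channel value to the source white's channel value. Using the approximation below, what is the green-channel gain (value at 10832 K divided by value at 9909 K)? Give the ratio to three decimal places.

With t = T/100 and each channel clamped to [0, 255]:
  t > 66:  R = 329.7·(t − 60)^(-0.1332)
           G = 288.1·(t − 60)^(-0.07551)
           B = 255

0.984

At 9909 K (t = 99.09):
  G = 288.1·(99.09 − 60)^(-0.07551) = 288.1·39.09^(-0.07551) = 288.1·0.75820 = 218.437.
At 10832 K (t = 108.32):
  G = 288.1·(108.32 − 60)^(-0.07551) = 288.1·48.32^(-0.07551) = 288.1·0.74616 = 214.969.
Gain = 214.969 / 218.437 = 0.9841 → 0.984.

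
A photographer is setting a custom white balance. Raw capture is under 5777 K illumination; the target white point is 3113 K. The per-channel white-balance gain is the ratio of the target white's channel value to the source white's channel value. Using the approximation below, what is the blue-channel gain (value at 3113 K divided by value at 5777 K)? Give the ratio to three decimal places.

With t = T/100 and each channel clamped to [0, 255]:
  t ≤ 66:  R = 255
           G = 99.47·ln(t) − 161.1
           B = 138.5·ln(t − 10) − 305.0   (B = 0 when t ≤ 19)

At 5777 K (t = 57.77):
  B = 138.5·ln(57.77 − 10) − 305.0 = 138.5·ln 47.77 − 305.0 = 138.5·3.8664 − 305.0 = 230.496.
At 3113 K (t = 31.13):
  B = 138.5·ln(31.13 − 10) − 305.0 = 138.5·ln 21.13 − 305.0 = 138.5·3.0507 − 305.0 = 117.521.
Gain = 117.521 / 230.496 = 0.5099 → 0.510.

0.510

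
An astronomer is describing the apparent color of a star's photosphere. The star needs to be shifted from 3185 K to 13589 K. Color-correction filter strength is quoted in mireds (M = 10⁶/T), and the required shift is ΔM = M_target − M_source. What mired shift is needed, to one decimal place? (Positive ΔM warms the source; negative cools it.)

M_source = 10⁶/3185 = 313.972; M_target = 10⁶/13589 = 73.589.
ΔM = 73.589 − 313.972 = -240.383 → -240.4 mireds, a cooling shift.

-240.4 mireds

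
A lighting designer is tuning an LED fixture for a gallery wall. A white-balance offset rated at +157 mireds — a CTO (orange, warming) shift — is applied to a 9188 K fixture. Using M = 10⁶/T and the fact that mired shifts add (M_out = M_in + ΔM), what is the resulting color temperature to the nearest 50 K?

3750 K

M_in = 10⁶/9188 = 108.84 mireds.
M_out = 108.84 + (+157) = 265.84 mireds.
T_out = 10⁶/265.84 = 3761.7 K → 3750 K.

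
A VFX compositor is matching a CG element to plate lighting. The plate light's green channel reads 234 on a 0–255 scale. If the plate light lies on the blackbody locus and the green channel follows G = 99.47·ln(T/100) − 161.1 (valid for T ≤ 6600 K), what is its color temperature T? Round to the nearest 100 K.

5300 K

ln t = (234 + 161.1) / 99.47 = 3.9721.
t = e^3.9721 = 53.093.
T = 100·t = 5309 K → 5300 K to the nearest 100 K.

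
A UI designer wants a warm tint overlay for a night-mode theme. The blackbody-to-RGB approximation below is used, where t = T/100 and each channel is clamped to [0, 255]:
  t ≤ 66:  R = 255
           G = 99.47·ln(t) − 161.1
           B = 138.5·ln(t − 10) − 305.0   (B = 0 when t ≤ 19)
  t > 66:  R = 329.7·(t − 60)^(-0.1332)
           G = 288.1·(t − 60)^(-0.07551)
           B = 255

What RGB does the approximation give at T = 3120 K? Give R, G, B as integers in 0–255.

R=255, G=181, B=118

t = 3120/100 = 31.2; the t ≤ 66 branch applies.
R = 255 by definition for t ≤ 66.
G = 99.47·ln 31.2 − 161.1 = 99.47·3.4404 − 161.1 = 181.118.
B = 138.5·ln(31.2 − 10) − 305.0 = 138.5·ln 21.2 − 305.0 = 138.5·3.0540 − 305.0 = 117.979.
Rounded: (255, 181, 118).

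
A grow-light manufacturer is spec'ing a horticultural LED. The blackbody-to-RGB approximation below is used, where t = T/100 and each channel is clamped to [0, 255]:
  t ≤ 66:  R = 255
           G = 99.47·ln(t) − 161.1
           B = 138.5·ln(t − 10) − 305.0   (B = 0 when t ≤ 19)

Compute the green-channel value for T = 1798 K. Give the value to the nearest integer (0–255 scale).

126

t = 1798/100 = 17.98; the t ≤ 66 branch applies.
G = 99.47·ln 17.98 − 161.1 = 99.47·2.8893 − 161.1 = 126.295.
Rounded: 126.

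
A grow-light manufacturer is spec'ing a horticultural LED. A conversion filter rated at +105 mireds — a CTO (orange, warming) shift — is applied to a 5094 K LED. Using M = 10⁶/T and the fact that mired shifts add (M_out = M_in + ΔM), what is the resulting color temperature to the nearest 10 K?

M_in = 10⁶/5094 = 196.31 mireds.
M_out = 196.31 + (+105) = 301.31 mireds.
T_out = 10⁶/301.31 = 3318.8 K → 3320 K.

3320 K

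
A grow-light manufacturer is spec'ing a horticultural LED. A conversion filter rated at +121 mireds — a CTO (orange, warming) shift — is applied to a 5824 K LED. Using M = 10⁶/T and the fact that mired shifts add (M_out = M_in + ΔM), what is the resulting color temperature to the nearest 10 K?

3420 K

M_in = 10⁶/5824 = 171.70 mireds.
M_out = 171.70 + (+121) = 292.70 mireds.
T_out = 10⁶/292.70 = 3416.4 K → 3420 K.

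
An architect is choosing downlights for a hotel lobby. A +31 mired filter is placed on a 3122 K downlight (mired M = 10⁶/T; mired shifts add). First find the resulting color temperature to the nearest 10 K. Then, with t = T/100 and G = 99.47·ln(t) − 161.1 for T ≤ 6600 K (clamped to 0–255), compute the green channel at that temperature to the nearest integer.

172

M_in = 10⁶/3122 = 320.31; M_out = 320.31 + (+31) = 351.31.
T_out = 10⁶/351.31 = 2846.5 K → 2850 K; t = 28.5.
G = 99.47·ln 28.5 − 161.1 = 99.47·3.3499 − 161.1 = 172.115.
Rounded: 172.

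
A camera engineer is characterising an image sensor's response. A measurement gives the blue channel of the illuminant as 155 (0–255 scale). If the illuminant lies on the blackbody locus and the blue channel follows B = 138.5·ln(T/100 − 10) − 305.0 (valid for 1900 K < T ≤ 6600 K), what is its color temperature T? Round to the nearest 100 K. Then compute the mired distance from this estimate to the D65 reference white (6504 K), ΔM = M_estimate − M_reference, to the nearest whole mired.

+109 mireds

ln(t − 10) = (155 + 305.0) / 138.5 = 3.3213.
t − 10 = e^3.3213 = 27.696, so t = 37.696.
T = 100·t = 3770 K → 3800 K to the nearest 100 K.
M_estimate = 10⁶/3800 = 263.16; M_reference = 10⁶/6504 = 153.75.
ΔM = 263.16 − 153.75 = 109.41 → +109 mireds.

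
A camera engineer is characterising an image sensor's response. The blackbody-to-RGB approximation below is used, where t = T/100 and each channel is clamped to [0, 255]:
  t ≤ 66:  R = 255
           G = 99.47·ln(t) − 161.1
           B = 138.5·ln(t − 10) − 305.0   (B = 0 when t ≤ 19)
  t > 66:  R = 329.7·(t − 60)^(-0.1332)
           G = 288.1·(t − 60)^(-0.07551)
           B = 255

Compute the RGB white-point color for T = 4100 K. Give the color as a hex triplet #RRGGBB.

t = 4100/100 = 41; the t ≤ 66 branch applies.
R = 255 by definition for t ≤ 66.
G = 99.47·ln 41 − 161.1 = 99.47·3.7136 − 161.1 = 208.289.
B = 138.5·ln(41 − 10) − 305.0 = 138.5·ln 31 − 305.0 = 138.5·3.4340 − 305.0 = 170.607.
Rounded: (255, 208, 171).
In hex: #FFD0AB.

#FFD0AB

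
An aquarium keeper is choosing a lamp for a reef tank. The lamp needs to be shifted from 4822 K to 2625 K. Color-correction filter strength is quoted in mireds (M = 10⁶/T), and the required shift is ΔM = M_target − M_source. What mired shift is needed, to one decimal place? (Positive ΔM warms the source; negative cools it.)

+173.6 mireds

M_source = 10⁶/4822 = 207.383; M_target = 10⁶/2625 = 380.952.
ΔM = 380.952 − 207.383 = 173.570 → +173.6 mireds, a warming shift.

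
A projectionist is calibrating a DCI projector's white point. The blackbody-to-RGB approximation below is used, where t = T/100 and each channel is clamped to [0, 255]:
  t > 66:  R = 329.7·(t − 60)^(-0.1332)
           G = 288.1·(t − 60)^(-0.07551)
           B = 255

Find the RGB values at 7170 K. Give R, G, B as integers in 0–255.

R=238, G=239, B=255

t = 7170/100 = 71.7; the t > 66 branch applies.
R = 329.7·(71.7 − 60)^(-0.1332) = 329.7·11.7^(-0.1332) = 329.7·0.72064 = 237.595.
G = 288.1·(71.7 − 60)^(-0.07551) = 288.1·11.7^(-0.07551) = 288.1·0.83050 = 239.268.
B = 255 by definition for t > 66.
Rounded: (238, 239, 255).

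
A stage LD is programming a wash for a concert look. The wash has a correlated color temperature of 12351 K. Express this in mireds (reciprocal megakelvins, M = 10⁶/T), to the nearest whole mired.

M = 10⁶ / 12351 = 80.965 → 81 mireds.

81 mireds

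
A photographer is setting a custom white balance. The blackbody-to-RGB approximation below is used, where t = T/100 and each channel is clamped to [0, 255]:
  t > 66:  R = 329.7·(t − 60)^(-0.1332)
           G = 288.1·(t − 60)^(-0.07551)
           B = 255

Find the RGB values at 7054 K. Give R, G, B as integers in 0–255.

R=241, G=241, B=255

t = 7054/100 = 70.54; the t > 66 branch applies.
R = 329.7·(70.54 − 60)^(-0.1332) = 329.7·10.54^(-0.1332) = 329.7·0.73073 = 240.922.
G = 288.1·(70.54 − 60)^(-0.07551) = 288.1·10.54^(-0.07551) = 288.1·0.83708 = 241.162.
B = 255 by definition for t > 66.
Rounded: (241, 241, 255).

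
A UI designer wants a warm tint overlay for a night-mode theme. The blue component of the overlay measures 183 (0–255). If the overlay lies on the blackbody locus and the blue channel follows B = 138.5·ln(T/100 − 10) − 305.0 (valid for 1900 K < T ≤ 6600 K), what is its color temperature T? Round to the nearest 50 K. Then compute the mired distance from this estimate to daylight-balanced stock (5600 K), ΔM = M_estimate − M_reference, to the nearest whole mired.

+49 mireds

ln(t − 10) = (183 + 305.0) / 138.5 = 3.5235.
t − 10 = e^3.5235 = 33.902, so t = 43.902.
T = 100·t = 4390 K → 4400 K to the nearest 50 K.
M_estimate = 10⁶/4400 = 227.27; M_reference = 10⁶/5600 = 178.57.
ΔM = 227.27 − 178.57 = 48.70 → +49 mireds.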